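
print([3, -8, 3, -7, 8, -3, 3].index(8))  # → 4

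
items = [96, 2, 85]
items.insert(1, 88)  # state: [96, 88, 2, 85]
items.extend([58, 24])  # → [96, 88, 2, 85, 58, 24]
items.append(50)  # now [96, 88, 2, 85, 58, 24, 50]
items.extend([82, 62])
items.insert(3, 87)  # [96, 88, 2, 87, 85, 58, 24, 50, 82, 62]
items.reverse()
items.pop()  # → 96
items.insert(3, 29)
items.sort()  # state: [2, 24, 29, 50, 58, 62, 82, 85, 87, 88]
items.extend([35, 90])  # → [2, 24, 29, 50, 58, 62, 82, 85, 87, 88, 35, 90]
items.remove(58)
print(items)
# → [2, 24, 29, 50, 62, 82, 85, 87, 88, 35, 90]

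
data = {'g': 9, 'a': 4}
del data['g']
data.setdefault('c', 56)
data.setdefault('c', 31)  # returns 56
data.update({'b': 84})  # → {'a': 4, 'c': 56, 'b': 84}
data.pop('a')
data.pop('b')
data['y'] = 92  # {'c': 56, 'y': 92}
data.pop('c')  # 56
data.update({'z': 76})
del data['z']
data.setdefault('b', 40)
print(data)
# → {'y': 92, 'b': 40}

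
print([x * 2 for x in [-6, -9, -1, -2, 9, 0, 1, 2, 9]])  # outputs [-12, -18, -2, -4, 18, 0, 2, 4, 18]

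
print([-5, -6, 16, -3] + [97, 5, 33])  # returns [-5, -6, 16, -3, 97, 5, 33]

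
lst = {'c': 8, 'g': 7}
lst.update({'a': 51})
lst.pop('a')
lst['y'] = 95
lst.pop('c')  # 8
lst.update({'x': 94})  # {'g': 7, 'y': 95, 'x': 94}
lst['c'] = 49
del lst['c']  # {'g': 7, 'y': 95, 'x': 94}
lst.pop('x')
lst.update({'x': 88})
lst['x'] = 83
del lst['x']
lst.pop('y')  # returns 95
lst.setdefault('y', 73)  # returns 73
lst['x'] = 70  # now {'g': 7, 'y': 73, 'x': 70}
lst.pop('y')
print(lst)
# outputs {'g': 7, 'x': 70}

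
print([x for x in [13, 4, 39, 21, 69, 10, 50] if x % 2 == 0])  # [4, 10, 50]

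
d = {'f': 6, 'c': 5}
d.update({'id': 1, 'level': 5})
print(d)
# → {'f': 6, 'c': 5, 'id': 1, 'level': 5}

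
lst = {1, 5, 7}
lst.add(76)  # {1, 5, 7, 76}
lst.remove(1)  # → {5, 7, 76}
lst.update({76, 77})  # {5, 7, 76, 77}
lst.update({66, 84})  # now {5, 7, 66, 76, 77, 84}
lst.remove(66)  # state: {5, 7, 76, 77, 84}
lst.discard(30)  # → {5, 7, 76, 77, 84}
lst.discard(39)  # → {5, 7, 76, 77, 84}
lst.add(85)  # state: {5, 7, 76, 77, 84, 85}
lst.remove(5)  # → {7, 76, 77, 84, 85}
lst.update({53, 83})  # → {7, 53, 76, 77, 83, 84, 85}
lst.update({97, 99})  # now {7, 53, 76, 77, 83, 84, 85, 97, 99}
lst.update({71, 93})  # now {7, 53, 71, 76, 77, 83, 84, 85, 93, 97, 99}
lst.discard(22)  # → {7, 53, 71, 76, 77, 83, 84, 85, 93, 97, 99}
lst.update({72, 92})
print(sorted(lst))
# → [7, 53, 71, 72, 76, 77, 83, 84, 85, 92, 93, 97, 99]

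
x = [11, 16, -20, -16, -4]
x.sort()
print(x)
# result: [-20, -16, -4, 11, 16]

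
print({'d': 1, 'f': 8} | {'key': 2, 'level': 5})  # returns {'d': 1, 'f': 8, 'key': 2, 'level': 5}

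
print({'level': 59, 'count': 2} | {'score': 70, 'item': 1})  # {'level': 59, 'count': 2, 'score': 70, 'item': 1}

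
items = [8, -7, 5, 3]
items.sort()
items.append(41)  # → [-7, 3, 5, 8, 41]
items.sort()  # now [-7, 3, 5, 8, 41]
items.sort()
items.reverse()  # [41, 8, 5, 3, -7]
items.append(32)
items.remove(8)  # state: [41, 5, 3, -7, 32]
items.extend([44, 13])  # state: [41, 5, 3, -7, 32, 44, 13]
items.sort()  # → [-7, 3, 5, 13, 32, 41, 44]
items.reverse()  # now [44, 41, 32, 13, 5, 3, -7]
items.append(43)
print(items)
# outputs [44, 41, 32, 13, 5, 3, -7, 43]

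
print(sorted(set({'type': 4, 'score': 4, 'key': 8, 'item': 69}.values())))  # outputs [4, 8, 69]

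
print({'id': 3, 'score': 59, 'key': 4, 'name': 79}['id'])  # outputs 3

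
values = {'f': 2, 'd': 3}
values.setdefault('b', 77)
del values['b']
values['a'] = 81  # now {'f': 2, 'd': 3, 'a': 81}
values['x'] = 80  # {'f': 2, 'd': 3, 'a': 81, 'x': 80}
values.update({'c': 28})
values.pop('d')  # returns 3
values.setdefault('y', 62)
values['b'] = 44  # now {'f': 2, 'a': 81, 'x': 80, 'c': 28, 'y': 62, 'b': 44}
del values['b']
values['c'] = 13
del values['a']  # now {'f': 2, 'x': 80, 'c': 13, 'y': 62}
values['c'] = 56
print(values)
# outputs {'f': 2, 'x': 80, 'c': 56, 'y': 62}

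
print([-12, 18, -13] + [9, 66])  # [-12, 18, -13, 9, 66]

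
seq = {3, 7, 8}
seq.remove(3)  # {7, 8}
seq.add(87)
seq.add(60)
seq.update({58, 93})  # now {7, 8, 58, 60, 87, 93}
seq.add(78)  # {7, 8, 58, 60, 78, 87, 93}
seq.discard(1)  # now {7, 8, 58, 60, 78, 87, 93}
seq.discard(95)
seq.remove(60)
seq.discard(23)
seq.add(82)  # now {7, 8, 58, 78, 82, 87, 93}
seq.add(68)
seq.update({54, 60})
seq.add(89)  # {7, 8, 54, 58, 60, 68, 78, 82, 87, 89, 93}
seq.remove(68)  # {7, 8, 54, 58, 60, 78, 82, 87, 89, 93}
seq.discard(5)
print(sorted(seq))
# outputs [7, 8, 54, 58, 60, 78, 82, 87, 89, 93]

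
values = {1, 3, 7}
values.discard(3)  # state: {1, 7}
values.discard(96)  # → {1, 7}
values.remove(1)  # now {7}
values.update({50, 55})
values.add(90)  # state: {7, 50, 55, 90}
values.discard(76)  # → {7, 50, 55, 90}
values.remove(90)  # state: {7, 50, 55}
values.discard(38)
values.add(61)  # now {7, 50, 55, 61}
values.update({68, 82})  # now {7, 50, 55, 61, 68, 82}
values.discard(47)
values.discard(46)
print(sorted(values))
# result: [7, 50, 55, 61, 68, 82]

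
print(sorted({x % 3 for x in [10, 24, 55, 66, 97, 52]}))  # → [0, 1]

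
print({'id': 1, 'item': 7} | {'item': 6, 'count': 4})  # {'id': 1, 'item': 6, 'count': 4}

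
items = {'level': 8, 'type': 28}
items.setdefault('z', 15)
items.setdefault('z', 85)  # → 15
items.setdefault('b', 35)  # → 35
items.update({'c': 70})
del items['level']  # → {'type': 28, 'z': 15, 'b': 35, 'c': 70}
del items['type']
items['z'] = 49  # {'z': 49, 'b': 35, 'c': 70}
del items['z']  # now {'b': 35, 'c': 70}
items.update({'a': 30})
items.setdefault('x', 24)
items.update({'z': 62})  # {'b': 35, 'c': 70, 'a': 30, 'x': 24, 'z': 62}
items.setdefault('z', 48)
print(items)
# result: {'b': 35, 'c': 70, 'a': 30, 'x': 24, 'z': 62}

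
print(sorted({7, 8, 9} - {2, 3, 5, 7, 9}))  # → [8]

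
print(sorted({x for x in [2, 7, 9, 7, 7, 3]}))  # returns [2, 3, 7, 9]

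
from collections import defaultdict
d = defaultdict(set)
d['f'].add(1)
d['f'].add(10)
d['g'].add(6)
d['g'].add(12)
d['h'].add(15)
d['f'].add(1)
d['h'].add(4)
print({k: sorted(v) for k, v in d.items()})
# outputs {'f': [1, 10], 'g': [6, 12], 'h': [4, 15]}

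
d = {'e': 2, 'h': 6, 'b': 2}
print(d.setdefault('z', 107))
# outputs 107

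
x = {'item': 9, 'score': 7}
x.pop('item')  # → 9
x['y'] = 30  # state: {'score': 7, 'y': 30}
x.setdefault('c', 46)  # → 46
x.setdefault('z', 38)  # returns 38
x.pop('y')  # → 30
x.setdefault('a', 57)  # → 57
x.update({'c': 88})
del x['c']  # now {'score': 7, 'z': 38, 'a': 57}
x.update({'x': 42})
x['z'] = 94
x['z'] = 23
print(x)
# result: {'score': 7, 'z': 23, 'a': 57, 'x': 42}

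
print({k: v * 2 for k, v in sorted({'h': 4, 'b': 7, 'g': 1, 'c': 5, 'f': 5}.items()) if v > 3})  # {'b': 14, 'c': 10, 'f': 10, 'h': 8}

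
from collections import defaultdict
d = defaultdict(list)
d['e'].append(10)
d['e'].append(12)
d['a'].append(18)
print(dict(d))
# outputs {'e': [10, 12], 'a': [18]}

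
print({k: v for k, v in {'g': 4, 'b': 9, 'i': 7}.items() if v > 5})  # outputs {'b': 9, 'i': 7}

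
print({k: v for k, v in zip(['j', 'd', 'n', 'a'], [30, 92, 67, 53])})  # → {'j': 30, 'd': 92, 'n': 67, 'a': 53}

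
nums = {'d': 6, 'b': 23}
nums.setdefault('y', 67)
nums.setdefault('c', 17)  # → 17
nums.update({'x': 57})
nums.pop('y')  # 67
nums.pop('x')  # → 57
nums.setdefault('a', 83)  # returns 83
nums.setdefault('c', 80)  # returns 17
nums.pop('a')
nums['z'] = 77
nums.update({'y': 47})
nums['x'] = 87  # {'d': 6, 'b': 23, 'c': 17, 'z': 77, 'y': 47, 'x': 87}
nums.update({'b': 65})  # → {'d': 6, 'b': 65, 'c': 17, 'z': 77, 'y': 47, 'x': 87}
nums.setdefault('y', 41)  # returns 47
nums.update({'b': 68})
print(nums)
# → {'d': 6, 'b': 68, 'c': 17, 'z': 77, 'y': 47, 'x': 87}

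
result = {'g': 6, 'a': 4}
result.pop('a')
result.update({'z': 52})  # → {'g': 6, 'z': 52}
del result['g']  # {'z': 52}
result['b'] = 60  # {'z': 52, 'b': 60}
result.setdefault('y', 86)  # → 86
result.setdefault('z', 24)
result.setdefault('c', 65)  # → 65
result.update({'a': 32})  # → {'z': 52, 'b': 60, 'y': 86, 'c': 65, 'a': 32}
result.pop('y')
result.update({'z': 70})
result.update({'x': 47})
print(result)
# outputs {'z': 70, 'b': 60, 'c': 65, 'a': 32, 'x': 47}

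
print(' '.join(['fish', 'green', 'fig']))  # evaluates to fish green fig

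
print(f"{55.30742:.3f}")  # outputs 55.307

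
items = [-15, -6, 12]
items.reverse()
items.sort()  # [-15, -6, 12]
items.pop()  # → 12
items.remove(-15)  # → [-6]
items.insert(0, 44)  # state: [44, -6]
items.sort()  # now [-6, 44]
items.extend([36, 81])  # [-6, 44, 36, 81]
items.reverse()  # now [81, 36, 44, -6]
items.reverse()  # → [-6, 44, 36, 81]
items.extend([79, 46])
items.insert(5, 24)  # [-6, 44, 36, 81, 79, 24, 46]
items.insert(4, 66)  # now [-6, 44, 36, 81, 66, 79, 24, 46]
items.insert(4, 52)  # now [-6, 44, 36, 81, 52, 66, 79, 24, 46]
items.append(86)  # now [-6, 44, 36, 81, 52, 66, 79, 24, 46, 86]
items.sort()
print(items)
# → [-6, 24, 36, 44, 46, 52, 66, 79, 81, 86]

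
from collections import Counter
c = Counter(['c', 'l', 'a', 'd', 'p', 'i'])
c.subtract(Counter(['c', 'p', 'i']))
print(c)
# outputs Counter({'l': 1, 'a': 1, 'd': 1, 'c': 0, 'p': 0, 'i': 0})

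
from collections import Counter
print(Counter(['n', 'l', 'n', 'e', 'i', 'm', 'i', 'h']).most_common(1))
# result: [('n', 2)]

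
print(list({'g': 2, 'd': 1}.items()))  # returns [('g', 2), ('d', 1)]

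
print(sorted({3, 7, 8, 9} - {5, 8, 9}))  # [3, 7]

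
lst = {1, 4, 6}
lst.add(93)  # {1, 4, 6, 93}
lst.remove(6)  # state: {1, 4, 93}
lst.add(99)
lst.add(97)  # {1, 4, 93, 97, 99}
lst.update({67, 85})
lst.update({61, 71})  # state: {1, 4, 61, 67, 71, 85, 93, 97, 99}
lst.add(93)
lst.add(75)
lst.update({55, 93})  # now {1, 4, 55, 61, 67, 71, 75, 85, 93, 97, 99}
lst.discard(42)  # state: {1, 4, 55, 61, 67, 71, 75, 85, 93, 97, 99}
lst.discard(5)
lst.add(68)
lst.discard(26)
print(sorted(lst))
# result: [1, 4, 55, 61, 67, 68, 71, 75, 85, 93, 97, 99]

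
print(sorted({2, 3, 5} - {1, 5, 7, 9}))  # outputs [2, 3]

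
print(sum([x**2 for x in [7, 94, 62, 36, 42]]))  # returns 15789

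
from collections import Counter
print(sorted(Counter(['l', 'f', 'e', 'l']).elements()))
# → ['e', 'f', 'l', 'l']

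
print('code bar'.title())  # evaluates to Code Bar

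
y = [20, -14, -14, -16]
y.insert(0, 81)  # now [81, 20, -14, -14, -16]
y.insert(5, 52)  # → [81, 20, -14, -14, -16, 52]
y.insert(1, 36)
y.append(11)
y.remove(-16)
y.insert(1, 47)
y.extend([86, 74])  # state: [81, 47, 36, 20, -14, -14, 52, 11, 86, 74]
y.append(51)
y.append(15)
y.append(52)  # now [81, 47, 36, 20, -14, -14, 52, 11, 86, 74, 51, 15, 52]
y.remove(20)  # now [81, 47, 36, -14, -14, 52, 11, 86, 74, 51, 15, 52]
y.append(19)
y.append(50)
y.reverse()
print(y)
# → [50, 19, 52, 15, 51, 74, 86, 11, 52, -14, -14, 36, 47, 81]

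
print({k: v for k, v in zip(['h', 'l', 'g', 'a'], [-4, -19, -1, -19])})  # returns {'h': -4, 'l': -19, 'g': -1, 'a': -19}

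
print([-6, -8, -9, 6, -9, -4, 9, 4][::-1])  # [4, 9, -4, -9, 6, -9, -8, -6]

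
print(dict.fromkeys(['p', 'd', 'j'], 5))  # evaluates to {'p': 5, 'd': 5, 'j': 5}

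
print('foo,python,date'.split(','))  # ['foo', 'python', 'date']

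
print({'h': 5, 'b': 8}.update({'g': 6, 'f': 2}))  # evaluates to None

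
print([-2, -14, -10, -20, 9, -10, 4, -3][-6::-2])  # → [-10, -2]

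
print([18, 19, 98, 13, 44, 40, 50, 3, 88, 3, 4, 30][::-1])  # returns [30, 4, 3, 88, 3, 50, 40, 44, 13, 98, 19, 18]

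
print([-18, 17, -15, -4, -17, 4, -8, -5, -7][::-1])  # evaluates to [-7, -5, -8, 4, -17, -4, -15, 17, -18]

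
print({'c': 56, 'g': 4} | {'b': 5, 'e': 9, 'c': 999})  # {'c': 999, 'g': 4, 'b': 5, 'e': 9}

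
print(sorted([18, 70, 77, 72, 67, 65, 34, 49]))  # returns [18, 34, 49, 65, 67, 70, 72, 77]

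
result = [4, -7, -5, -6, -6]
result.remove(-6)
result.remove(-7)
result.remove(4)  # [-5, -6]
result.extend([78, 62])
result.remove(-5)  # [-6, 78, 62]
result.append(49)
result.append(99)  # [-6, 78, 62, 49, 99]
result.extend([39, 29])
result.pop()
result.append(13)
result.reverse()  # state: [13, 39, 99, 49, 62, 78, -6]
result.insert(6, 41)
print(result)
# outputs [13, 39, 99, 49, 62, 78, 41, -6]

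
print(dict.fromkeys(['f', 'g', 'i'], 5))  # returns {'f': 5, 'g': 5, 'i': 5}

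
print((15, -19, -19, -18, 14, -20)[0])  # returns 15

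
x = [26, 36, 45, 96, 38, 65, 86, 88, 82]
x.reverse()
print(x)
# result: [82, 88, 86, 65, 38, 96, 45, 36, 26]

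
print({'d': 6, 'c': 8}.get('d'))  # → 6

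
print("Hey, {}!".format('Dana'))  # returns Hey, Dana!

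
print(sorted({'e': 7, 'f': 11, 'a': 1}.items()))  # [('a', 1), ('e', 7), ('f', 11)]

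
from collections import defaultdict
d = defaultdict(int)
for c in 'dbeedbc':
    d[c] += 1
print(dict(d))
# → {'d': 2, 'b': 2, 'e': 2, 'c': 1}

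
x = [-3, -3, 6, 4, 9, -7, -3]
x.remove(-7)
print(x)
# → [-3, -3, 6, 4, 9, -3]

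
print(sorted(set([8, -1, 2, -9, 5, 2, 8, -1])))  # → [-9, -1, 2, 5, 8]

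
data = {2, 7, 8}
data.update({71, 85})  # {2, 7, 8, 71, 85}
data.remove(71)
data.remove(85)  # {2, 7, 8}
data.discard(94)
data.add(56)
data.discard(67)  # {2, 7, 8, 56}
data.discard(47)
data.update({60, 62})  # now {2, 7, 8, 56, 60, 62}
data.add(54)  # {2, 7, 8, 54, 56, 60, 62}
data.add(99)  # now {2, 7, 8, 54, 56, 60, 62, 99}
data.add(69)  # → {2, 7, 8, 54, 56, 60, 62, 69, 99}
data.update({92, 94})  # {2, 7, 8, 54, 56, 60, 62, 69, 92, 94, 99}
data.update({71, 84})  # {2, 7, 8, 54, 56, 60, 62, 69, 71, 84, 92, 94, 99}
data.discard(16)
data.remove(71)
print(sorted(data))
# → [2, 7, 8, 54, 56, 60, 62, 69, 84, 92, 94, 99]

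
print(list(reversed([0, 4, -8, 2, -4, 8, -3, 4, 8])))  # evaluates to [8, 4, -3, 8, -4, 2, -8, 4, 0]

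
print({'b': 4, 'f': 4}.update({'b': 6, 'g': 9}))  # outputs None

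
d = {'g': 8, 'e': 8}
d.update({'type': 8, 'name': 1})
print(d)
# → {'g': 8, 'e': 8, 'type': 8, 'name': 1}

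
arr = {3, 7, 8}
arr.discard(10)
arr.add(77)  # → {3, 7, 8, 77}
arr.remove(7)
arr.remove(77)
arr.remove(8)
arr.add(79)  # {3, 79}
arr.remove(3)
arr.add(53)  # {53, 79}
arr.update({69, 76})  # {53, 69, 76, 79}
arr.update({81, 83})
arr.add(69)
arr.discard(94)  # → {53, 69, 76, 79, 81, 83}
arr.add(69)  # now {53, 69, 76, 79, 81, 83}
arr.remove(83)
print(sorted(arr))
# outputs [53, 69, 76, 79, 81]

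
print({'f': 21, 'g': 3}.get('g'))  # 3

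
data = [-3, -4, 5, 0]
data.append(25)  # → [-3, -4, 5, 0, 25]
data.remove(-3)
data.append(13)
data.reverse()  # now [13, 25, 0, 5, -4]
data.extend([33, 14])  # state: [13, 25, 0, 5, -4, 33, 14]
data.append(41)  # [13, 25, 0, 5, -4, 33, 14, 41]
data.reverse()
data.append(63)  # [41, 14, 33, -4, 5, 0, 25, 13, 63]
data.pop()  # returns 63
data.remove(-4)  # [41, 14, 33, 5, 0, 25, 13]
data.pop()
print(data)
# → [41, 14, 33, 5, 0, 25]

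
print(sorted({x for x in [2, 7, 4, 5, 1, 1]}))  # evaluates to [1, 2, 4, 5, 7]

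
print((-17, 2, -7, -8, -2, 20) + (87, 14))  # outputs (-17, 2, -7, -8, -2, 20, 87, 14)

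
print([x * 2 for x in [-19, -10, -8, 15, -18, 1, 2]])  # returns [-38, -20, -16, 30, -36, 2, 4]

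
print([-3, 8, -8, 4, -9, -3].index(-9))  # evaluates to 4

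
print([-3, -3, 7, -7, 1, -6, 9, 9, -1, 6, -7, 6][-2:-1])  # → [-7]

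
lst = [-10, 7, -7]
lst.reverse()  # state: [-7, 7, -10]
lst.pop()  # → -10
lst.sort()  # [-7, 7]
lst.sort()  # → [-7, 7]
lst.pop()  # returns 7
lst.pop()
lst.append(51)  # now [51]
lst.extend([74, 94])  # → [51, 74, 94]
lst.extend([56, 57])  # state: [51, 74, 94, 56, 57]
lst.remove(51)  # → [74, 94, 56, 57]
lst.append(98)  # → [74, 94, 56, 57, 98]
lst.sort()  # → [56, 57, 74, 94, 98]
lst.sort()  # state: [56, 57, 74, 94, 98]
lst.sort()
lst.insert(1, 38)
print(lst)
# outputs [56, 38, 57, 74, 94, 98]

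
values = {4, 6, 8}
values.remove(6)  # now {4, 8}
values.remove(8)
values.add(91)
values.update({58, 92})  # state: {4, 58, 91, 92}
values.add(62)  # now {4, 58, 62, 91, 92}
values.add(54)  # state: {4, 54, 58, 62, 91, 92}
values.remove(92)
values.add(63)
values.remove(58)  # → {4, 54, 62, 63, 91}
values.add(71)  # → {4, 54, 62, 63, 71, 91}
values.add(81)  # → {4, 54, 62, 63, 71, 81, 91}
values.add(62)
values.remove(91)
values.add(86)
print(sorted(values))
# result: [4, 54, 62, 63, 71, 81, 86]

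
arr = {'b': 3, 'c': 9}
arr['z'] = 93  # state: {'b': 3, 'c': 9, 'z': 93}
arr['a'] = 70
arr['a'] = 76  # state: {'b': 3, 'c': 9, 'z': 93, 'a': 76}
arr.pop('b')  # 3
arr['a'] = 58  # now {'c': 9, 'z': 93, 'a': 58}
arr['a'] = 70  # {'c': 9, 'z': 93, 'a': 70}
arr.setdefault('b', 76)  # 76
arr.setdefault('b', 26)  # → 76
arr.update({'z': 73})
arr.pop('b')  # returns 76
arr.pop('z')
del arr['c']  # {'a': 70}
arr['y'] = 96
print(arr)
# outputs {'a': 70, 'y': 96}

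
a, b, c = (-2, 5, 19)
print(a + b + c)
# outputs 22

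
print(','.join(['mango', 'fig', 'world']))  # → mango,fig,world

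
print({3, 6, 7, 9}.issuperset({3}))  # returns True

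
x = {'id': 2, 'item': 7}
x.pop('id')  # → 2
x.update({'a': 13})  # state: {'item': 7, 'a': 13}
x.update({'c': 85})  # {'item': 7, 'a': 13, 'c': 85}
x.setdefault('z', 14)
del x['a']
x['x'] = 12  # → {'item': 7, 'c': 85, 'z': 14, 'x': 12}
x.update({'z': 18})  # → {'item': 7, 'c': 85, 'z': 18, 'x': 12}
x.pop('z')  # 18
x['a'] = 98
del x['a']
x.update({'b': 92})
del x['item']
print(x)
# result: {'c': 85, 'x': 12, 'b': 92}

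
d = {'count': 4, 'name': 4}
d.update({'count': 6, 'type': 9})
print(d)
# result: {'count': 6, 'name': 4, 'type': 9}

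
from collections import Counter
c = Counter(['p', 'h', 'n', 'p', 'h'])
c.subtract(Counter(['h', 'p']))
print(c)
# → Counter({'p': 1, 'h': 1, 'n': 1})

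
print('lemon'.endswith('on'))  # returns True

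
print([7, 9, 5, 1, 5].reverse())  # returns None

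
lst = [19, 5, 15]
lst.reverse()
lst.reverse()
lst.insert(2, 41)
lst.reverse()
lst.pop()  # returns 19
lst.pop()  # 5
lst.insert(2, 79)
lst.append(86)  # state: [15, 41, 79, 86]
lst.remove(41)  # [15, 79, 86]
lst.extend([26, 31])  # [15, 79, 86, 26, 31]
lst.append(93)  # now [15, 79, 86, 26, 31, 93]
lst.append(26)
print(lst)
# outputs [15, 79, 86, 26, 31, 93, 26]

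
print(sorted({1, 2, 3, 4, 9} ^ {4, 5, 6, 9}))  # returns [1, 2, 3, 5, 6]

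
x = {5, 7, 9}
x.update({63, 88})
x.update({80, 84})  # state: {5, 7, 9, 63, 80, 84, 88}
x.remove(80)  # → {5, 7, 9, 63, 84, 88}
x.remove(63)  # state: {5, 7, 9, 84, 88}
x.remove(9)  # {5, 7, 84, 88}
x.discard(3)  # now {5, 7, 84, 88}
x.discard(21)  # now {5, 7, 84, 88}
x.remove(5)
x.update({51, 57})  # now {7, 51, 57, 84, 88}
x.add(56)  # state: {7, 51, 56, 57, 84, 88}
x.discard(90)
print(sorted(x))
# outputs [7, 51, 56, 57, 84, 88]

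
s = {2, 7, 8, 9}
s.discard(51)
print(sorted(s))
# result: [2, 7, 8, 9]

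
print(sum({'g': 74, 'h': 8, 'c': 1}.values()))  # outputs 83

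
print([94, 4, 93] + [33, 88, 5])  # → [94, 4, 93, 33, 88, 5]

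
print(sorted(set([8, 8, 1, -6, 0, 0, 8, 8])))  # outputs [-6, 0, 1, 8]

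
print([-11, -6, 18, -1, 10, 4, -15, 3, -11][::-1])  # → [-11, 3, -15, 4, 10, -1, 18, -6, -11]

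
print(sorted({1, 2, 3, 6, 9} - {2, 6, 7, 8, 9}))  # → [1, 3]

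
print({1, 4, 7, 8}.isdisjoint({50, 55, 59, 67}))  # True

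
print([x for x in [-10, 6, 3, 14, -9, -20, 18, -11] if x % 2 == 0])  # [-10, 6, 14, -20, 18]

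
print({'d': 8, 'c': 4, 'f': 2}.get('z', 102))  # 102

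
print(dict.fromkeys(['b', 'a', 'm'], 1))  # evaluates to {'b': 1, 'a': 1, 'm': 1}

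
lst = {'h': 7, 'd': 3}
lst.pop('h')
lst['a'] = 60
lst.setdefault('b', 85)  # 85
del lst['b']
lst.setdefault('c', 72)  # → 72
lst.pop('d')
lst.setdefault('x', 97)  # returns 97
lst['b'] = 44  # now {'a': 60, 'c': 72, 'x': 97, 'b': 44}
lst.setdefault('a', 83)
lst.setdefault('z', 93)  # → 93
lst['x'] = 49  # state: {'a': 60, 'c': 72, 'x': 49, 'b': 44, 'z': 93}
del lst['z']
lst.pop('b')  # 44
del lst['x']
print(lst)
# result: {'a': 60, 'c': 72}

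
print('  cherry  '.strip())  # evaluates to cherry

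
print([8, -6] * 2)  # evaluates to [8, -6, 8, -6]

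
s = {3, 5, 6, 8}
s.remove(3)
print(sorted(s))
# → [5, 6, 8]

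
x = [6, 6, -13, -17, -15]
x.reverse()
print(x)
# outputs [-15, -17, -13, 6, 6]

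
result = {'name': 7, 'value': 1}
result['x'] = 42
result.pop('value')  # 1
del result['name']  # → {'x': 42}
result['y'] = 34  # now {'x': 42, 'y': 34}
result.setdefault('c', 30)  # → 30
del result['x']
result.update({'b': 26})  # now {'y': 34, 'c': 30, 'b': 26}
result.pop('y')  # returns 34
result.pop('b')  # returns 26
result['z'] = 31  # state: {'c': 30, 'z': 31}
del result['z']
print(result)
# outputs {'c': 30}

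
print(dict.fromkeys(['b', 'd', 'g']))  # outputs {'b': None, 'd': None, 'g': None}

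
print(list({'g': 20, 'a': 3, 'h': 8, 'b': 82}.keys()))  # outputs ['g', 'a', 'h', 'b']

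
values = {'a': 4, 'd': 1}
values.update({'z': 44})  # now {'a': 4, 'd': 1, 'z': 44}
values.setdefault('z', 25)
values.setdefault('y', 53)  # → 53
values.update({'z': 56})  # {'a': 4, 'd': 1, 'z': 56, 'y': 53}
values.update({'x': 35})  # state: {'a': 4, 'd': 1, 'z': 56, 'y': 53, 'x': 35}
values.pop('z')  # 56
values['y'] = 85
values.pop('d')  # 1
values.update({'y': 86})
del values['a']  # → {'y': 86, 'x': 35}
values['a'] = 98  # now {'y': 86, 'x': 35, 'a': 98}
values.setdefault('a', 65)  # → 98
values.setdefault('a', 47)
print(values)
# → {'y': 86, 'x': 35, 'a': 98}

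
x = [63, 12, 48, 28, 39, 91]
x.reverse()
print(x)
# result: [91, 39, 28, 48, 12, 63]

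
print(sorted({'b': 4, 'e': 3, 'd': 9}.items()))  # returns [('b', 4), ('d', 9), ('e', 3)]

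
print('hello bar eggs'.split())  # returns ['hello', 'bar', 'eggs']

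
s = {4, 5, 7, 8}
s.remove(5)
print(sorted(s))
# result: [4, 7, 8]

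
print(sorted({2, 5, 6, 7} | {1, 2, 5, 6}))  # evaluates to [1, 2, 5, 6, 7]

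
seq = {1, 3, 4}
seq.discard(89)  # {1, 3, 4}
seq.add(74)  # {1, 3, 4, 74}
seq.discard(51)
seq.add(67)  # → {1, 3, 4, 67, 74}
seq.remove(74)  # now {1, 3, 4, 67}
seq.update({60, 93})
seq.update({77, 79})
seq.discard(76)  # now {1, 3, 4, 60, 67, 77, 79, 93}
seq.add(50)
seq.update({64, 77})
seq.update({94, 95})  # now {1, 3, 4, 50, 60, 64, 67, 77, 79, 93, 94, 95}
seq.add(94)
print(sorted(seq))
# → [1, 3, 4, 50, 60, 64, 67, 77, 79, 93, 94, 95]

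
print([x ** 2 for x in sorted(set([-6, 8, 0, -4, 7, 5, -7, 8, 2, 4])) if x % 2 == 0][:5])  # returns [36, 16, 0, 4, 16]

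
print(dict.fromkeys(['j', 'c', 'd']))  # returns {'j': None, 'c': None, 'd': None}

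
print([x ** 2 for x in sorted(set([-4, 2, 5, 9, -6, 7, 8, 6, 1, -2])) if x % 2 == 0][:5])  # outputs [36, 16, 4, 4, 36]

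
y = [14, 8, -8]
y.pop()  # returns -8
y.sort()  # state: [8, 14]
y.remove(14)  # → [8]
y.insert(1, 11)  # [8, 11]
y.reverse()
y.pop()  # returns 8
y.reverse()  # [11]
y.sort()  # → [11]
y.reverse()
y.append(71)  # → [11, 71]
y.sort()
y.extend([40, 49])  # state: [11, 71, 40, 49]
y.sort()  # [11, 40, 49, 71]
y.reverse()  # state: [71, 49, 40, 11]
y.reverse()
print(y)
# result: [11, 40, 49, 71]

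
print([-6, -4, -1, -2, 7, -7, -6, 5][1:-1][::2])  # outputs [-4, -2, -7]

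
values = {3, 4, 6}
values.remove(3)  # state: {4, 6}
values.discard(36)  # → {4, 6}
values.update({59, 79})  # {4, 6, 59, 79}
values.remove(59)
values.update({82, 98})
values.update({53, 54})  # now {4, 6, 53, 54, 79, 82, 98}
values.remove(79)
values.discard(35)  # {4, 6, 53, 54, 82, 98}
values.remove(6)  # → {4, 53, 54, 82, 98}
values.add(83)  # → {4, 53, 54, 82, 83, 98}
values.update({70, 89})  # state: {4, 53, 54, 70, 82, 83, 89, 98}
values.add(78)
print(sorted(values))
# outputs [4, 53, 54, 70, 78, 82, 83, 89, 98]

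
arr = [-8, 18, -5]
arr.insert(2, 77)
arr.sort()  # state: [-8, -5, 18, 77]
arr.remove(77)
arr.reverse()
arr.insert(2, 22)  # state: [18, -5, 22, -8]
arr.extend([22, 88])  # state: [18, -5, 22, -8, 22, 88]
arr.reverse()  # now [88, 22, -8, 22, -5, 18]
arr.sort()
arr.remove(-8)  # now [-5, 18, 22, 22, 88]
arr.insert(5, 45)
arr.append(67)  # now [-5, 18, 22, 22, 88, 45, 67]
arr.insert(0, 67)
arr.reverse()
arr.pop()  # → 67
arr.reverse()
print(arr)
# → [-5, 18, 22, 22, 88, 45, 67]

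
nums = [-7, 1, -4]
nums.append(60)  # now [-7, 1, -4, 60]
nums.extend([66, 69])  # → [-7, 1, -4, 60, 66, 69]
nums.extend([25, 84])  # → [-7, 1, -4, 60, 66, 69, 25, 84]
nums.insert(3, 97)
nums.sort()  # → [-7, -4, 1, 25, 60, 66, 69, 84, 97]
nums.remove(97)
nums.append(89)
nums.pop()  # 89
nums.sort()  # [-7, -4, 1, 25, 60, 66, 69, 84]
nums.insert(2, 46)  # [-7, -4, 46, 1, 25, 60, 66, 69, 84]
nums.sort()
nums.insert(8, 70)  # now [-7, -4, 1, 25, 46, 60, 66, 69, 70, 84]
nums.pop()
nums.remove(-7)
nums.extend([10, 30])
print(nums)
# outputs [-4, 1, 25, 46, 60, 66, 69, 70, 10, 30]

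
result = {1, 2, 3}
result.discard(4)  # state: {1, 2, 3}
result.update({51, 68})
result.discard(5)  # {1, 2, 3, 51, 68}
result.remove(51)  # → {1, 2, 3, 68}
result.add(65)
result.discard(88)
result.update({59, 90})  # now {1, 2, 3, 59, 65, 68, 90}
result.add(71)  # {1, 2, 3, 59, 65, 68, 71, 90}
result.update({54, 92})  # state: {1, 2, 3, 54, 59, 65, 68, 71, 90, 92}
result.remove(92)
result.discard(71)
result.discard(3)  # {1, 2, 54, 59, 65, 68, 90}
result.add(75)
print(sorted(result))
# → [1, 2, 54, 59, 65, 68, 75, 90]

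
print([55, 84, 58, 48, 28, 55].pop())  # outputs 55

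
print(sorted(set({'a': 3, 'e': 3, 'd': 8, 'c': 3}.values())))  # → [3, 8]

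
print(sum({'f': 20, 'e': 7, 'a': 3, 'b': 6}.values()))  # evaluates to 36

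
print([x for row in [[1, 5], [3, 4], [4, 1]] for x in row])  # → [1, 5, 3, 4, 4, 1]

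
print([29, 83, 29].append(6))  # None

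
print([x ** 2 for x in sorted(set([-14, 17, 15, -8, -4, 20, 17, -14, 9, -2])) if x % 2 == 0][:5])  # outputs [196, 64, 16, 4, 400]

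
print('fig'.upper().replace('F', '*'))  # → *IG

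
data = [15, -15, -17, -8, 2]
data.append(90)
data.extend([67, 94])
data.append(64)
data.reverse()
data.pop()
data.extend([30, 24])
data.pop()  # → 24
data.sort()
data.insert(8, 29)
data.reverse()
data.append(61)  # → [94, 29, 90, 67, 64, 30, 2, -8, -15, -17, 61]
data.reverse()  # [61, -17, -15, -8, 2, 30, 64, 67, 90, 29, 94]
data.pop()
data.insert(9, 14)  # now [61, -17, -15, -8, 2, 30, 64, 67, 90, 14, 29]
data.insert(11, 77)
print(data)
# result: [61, -17, -15, -8, 2, 30, 64, 67, 90, 14, 29, 77]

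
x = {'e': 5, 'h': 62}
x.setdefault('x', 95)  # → 95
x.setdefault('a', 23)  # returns 23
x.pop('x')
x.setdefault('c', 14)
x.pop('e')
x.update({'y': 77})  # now {'h': 62, 'a': 23, 'c': 14, 'y': 77}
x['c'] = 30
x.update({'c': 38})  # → {'h': 62, 'a': 23, 'c': 38, 'y': 77}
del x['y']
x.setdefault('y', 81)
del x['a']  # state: {'h': 62, 'c': 38, 'y': 81}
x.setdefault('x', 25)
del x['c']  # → {'h': 62, 'y': 81, 'x': 25}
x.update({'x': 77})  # {'h': 62, 'y': 81, 'x': 77}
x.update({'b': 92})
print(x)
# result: {'h': 62, 'y': 81, 'x': 77, 'b': 92}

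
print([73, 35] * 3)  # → [73, 35, 73, 35, 73, 35]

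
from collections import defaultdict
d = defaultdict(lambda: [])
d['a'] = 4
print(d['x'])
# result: []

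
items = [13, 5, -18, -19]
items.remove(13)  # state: [5, -18, -19]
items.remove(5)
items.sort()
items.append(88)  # [-19, -18, 88]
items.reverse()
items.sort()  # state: [-19, -18, 88]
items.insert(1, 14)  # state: [-19, 14, -18, 88]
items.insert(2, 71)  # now [-19, 14, 71, -18, 88]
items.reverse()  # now [88, -18, 71, 14, -19]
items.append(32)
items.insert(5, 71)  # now [88, -18, 71, 14, -19, 71, 32]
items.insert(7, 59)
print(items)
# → [88, -18, 71, 14, -19, 71, 32, 59]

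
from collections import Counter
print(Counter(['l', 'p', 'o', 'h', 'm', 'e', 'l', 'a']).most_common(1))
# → [('l', 2)]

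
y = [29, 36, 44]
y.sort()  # [29, 36, 44]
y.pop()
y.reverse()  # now [36, 29]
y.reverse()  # [29, 36]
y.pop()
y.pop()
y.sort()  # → []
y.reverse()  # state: []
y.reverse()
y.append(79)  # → [79]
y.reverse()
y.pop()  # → 79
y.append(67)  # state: [67]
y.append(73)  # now [67, 73]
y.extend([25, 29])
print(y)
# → [67, 73, 25, 29]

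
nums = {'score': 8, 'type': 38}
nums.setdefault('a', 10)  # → 10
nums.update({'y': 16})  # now {'score': 8, 'type': 38, 'a': 10, 'y': 16}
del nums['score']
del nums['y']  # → {'type': 38, 'a': 10}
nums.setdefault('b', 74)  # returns 74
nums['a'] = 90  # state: {'type': 38, 'a': 90, 'b': 74}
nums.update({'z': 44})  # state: {'type': 38, 'a': 90, 'b': 74, 'z': 44}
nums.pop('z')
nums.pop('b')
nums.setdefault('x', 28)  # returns 28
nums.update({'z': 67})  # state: {'type': 38, 'a': 90, 'x': 28, 'z': 67}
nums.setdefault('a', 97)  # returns 90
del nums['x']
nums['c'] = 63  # {'type': 38, 'a': 90, 'z': 67, 'c': 63}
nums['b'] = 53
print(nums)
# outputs {'type': 38, 'a': 90, 'z': 67, 'c': 63, 'b': 53}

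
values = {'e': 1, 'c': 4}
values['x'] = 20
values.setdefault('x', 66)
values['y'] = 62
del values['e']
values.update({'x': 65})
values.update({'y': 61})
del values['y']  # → {'c': 4, 'x': 65}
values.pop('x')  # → 65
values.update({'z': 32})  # {'c': 4, 'z': 32}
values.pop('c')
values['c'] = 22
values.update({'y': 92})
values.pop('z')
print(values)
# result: {'c': 22, 'y': 92}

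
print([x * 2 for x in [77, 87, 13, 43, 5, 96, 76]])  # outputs [154, 174, 26, 86, 10, 192, 152]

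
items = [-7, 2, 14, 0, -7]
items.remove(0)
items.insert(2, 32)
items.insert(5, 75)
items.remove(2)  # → [-7, 32, 14, -7, 75]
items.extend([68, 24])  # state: [-7, 32, 14, -7, 75, 68, 24]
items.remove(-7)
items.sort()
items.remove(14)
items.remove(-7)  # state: [24, 32, 68, 75]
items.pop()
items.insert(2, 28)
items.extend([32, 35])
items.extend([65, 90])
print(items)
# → [24, 32, 28, 68, 32, 35, 65, 90]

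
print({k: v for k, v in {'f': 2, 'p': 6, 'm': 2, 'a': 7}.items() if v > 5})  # {'p': 6, 'a': 7}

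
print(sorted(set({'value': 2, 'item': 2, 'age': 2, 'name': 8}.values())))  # [2, 8]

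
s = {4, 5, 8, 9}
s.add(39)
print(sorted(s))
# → [4, 5, 8, 9, 39]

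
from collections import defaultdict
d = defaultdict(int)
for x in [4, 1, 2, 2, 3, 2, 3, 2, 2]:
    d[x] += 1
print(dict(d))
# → {4: 1, 1: 1, 2: 5, 3: 2}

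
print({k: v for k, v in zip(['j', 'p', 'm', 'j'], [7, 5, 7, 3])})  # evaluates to {'j': 3, 'p': 5, 'm': 7}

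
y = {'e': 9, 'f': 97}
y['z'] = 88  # {'e': 9, 'f': 97, 'z': 88}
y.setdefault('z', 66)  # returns 88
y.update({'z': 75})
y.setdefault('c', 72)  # 72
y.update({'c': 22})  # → {'e': 9, 'f': 97, 'z': 75, 'c': 22}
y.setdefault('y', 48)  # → 48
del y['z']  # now {'e': 9, 'f': 97, 'c': 22, 'y': 48}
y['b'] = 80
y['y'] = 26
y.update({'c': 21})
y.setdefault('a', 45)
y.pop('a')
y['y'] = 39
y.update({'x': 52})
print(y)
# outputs {'e': 9, 'f': 97, 'c': 21, 'y': 39, 'b': 80, 'x': 52}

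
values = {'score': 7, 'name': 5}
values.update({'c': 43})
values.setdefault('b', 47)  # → 47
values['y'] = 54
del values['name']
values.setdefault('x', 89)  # 89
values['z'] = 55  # {'score': 7, 'c': 43, 'b': 47, 'y': 54, 'x': 89, 'z': 55}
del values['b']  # {'score': 7, 'c': 43, 'y': 54, 'x': 89, 'z': 55}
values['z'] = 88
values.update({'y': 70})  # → {'score': 7, 'c': 43, 'y': 70, 'x': 89, 'z': 88}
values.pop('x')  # 89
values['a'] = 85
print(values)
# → {'score': 7, 'c': 43, 'y': 70, 'z': 88, 'a': 85}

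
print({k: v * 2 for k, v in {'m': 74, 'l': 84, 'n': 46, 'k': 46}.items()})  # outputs {'m': 148, 'l': 168, 'n': 92, 'k': 92}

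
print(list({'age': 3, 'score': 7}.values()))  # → [3, 7]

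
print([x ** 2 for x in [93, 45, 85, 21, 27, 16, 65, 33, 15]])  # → [8649, 2025, 7225, 441, 729, 256, 4225, 1089, 225]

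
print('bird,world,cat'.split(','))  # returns ['bird', 'world', 'cat']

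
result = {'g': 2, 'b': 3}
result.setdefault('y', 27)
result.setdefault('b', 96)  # 3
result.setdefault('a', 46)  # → 46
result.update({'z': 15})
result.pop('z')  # 15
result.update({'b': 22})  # {'g': 2, 'b': 22, 'y': 27, 'a': 46}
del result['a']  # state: {'g': 2, 'b': 22, 'y': 27}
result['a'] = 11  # {'g': 2, 'b': 22, 'y': 27, 'a': 11}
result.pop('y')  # 27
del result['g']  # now {'b': 22, 'a': 11}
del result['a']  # {'b': 22}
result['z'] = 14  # {'b': 22, 'z': 14}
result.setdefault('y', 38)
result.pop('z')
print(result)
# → {'b': 22, 'y': 38}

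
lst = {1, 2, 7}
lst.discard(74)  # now {1, 2, 7}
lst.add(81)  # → {1, 2, 7, 81}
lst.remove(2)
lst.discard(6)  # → {1, 7, 81}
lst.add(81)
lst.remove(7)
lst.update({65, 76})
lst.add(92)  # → {1, 65, 76, 81, 92}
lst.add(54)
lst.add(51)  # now {1, 51, 54, 65, 76, 81, 92}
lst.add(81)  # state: {1, 51, 54, 65, 76, 81, 92}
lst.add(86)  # {1, 51, 54, 65, 76, 81, 86, 92}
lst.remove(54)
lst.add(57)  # {1, 51, 57, 65, 76, 81, 86, 92}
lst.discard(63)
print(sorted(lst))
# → [1, 51, 57, 65, 76, 81, 86, 92]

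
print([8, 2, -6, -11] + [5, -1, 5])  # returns [8, 2, -6, -11, 5, -1, 5]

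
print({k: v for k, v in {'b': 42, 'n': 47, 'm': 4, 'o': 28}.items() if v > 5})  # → {'b': 42, 'n': 47, 'o': 28}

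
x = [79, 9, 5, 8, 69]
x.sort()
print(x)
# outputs [5, 8, 9, 69, 79]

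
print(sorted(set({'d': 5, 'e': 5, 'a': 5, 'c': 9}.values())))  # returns [5, 9]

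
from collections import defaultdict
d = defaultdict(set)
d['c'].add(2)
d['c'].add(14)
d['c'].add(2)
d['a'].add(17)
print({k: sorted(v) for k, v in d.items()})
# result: {'c': [2, 14], 'a': [17]}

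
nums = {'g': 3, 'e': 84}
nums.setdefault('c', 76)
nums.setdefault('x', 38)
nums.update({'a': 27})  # {'g': 3, 'e': 84, 'c': 76, 'x': 38, 'a': 27}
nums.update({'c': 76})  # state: {'g': 3, 'e': 84, 'c': 76, 'x': 38, 'a': 27}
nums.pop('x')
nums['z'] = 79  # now {'g': 3, 'e': 84, 'c': 76, 'a': 27, 'z': 79}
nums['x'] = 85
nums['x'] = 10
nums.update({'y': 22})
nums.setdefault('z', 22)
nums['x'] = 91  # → {'g': 3, 'e': 84, 'c': 76, 'a': 27, 'z': 79, 'x': 91, 'y': 22}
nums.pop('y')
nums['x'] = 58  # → {'g': 3, 'e': 84, 'c': 76, 'a': 27, 'z': 79, 'x': 58}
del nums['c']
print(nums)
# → {'g': 3, 'e': 84, 'a': 27, 'z': 79, 'x': 58}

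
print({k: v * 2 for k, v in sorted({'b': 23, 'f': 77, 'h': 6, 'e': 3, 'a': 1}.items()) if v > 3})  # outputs {'b': 46, 'f': 154, 'h': 12}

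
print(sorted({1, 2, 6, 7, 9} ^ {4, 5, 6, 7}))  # [1, 2, 4, 5, 9]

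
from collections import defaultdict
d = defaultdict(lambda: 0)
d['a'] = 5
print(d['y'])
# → 0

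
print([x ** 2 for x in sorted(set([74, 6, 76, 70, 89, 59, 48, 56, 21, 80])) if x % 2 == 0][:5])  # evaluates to [36, 2304, 3136, 4900, 5476]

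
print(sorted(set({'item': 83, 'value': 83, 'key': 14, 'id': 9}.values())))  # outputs [9, 14, 83]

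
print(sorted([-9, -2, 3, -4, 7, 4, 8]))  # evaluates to [-9, -4, -2, 3, 4, 7, 8]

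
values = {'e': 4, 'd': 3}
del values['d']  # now {'e': 4}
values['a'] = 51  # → {'e': 4, 'a': 51}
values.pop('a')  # 51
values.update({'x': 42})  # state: {'e': 4, 'x': 42}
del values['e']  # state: {'x': 42}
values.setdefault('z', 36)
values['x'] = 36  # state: {'x': 36, 'z': 36}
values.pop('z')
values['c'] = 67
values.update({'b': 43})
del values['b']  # {'x': 36, 'c': 67}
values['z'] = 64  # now {'x': 36, 'c': 67, 'z': 64}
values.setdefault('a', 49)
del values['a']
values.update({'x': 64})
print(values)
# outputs {'x': 64, 'c': 67, 'z': 64}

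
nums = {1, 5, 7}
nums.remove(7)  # {1, 5}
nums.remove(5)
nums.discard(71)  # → {1}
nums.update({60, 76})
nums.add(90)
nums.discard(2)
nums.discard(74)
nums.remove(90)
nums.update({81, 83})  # {1, 60, 76, 81, 83}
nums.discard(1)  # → {60, 76, 81, 83}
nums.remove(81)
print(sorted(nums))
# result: [60, 76, 83]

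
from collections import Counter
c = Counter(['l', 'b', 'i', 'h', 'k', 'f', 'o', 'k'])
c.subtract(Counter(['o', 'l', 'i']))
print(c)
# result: Counter({'k': 2, 'b': 1, 'h': 1, 'f': 1, 'l': 0, 'i': 0, 'o': 0})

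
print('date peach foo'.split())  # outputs ['date', 'peach', 'foo']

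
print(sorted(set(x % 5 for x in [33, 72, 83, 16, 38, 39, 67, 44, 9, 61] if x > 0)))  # [1, 2, 3, 4]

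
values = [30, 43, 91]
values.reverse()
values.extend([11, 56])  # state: [91, 43, 30, 11, 56]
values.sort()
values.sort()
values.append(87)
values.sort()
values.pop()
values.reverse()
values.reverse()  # [11, 30, 43, 56, 87]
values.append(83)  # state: [11, 30, 43, 56, 87, 83]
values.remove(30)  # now [11, 43, 56, 87, 83]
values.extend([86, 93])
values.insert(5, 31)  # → [11, 43, 56, 87, 83, 31, 86, 93]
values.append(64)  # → [11, 43, 56, 87, 83, 31, 86, 93, 64]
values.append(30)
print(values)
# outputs [11, 43, 56, 87, 83, 31, 86, 93, 64, 30]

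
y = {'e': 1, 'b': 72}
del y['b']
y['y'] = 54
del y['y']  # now {'e': 1}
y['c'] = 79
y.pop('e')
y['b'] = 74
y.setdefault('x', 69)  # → 69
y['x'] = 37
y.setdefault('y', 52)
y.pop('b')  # 74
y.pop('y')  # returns 52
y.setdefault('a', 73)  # 73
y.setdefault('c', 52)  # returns 79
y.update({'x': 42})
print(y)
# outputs {'c': 79, 'x': 42, 'a': 73}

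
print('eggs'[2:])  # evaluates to gs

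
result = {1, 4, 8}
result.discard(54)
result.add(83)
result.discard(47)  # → {1, 4, 8, 83}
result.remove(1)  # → {4, 8, 83}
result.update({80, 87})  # {4, 8, 80, 83, 87}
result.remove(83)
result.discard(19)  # {4, 8, 80, 87}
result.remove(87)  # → {4, 8, 80}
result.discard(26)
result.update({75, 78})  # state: {4, 8, 75, 78, 80}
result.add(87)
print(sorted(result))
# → [4, 8, 75, 78, 80, 87]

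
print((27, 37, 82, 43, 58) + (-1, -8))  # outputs (27, 37, 82, 43, 58, -1, -8)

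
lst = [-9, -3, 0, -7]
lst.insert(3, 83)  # [-9, -3, 0, 83, -7]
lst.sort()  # [-9, -7, -3, 0, 83]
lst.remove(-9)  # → [-7, -3, 0, 83]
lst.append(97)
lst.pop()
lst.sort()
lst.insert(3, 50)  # [-7, -3, 0, 50, 83]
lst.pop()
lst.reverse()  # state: [50, 0, -3, -7]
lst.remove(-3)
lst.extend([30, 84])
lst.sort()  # [-7, 0, 30, 50, 84]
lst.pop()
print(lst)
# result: [-7, 0, 30, 50]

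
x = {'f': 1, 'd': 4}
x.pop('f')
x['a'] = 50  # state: {'d': 4, 'a': 50}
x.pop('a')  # 50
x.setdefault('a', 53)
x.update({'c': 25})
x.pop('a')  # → 53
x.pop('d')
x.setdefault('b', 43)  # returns 43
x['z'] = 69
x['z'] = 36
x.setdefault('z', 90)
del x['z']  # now {'c': 25, 'b': 43}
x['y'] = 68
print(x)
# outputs {'c': 25, 'b': 43, 'y': 68}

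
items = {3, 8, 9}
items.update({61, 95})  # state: {3, 8, 9, 61, 95}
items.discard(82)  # {3, 8, 9, 61, 95}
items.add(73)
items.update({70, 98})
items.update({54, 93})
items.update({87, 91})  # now {3, 8, 9, 54, 61, 70, 73, 87, 91, 93, 95, 98}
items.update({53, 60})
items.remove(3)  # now {8, 9, 53, 54, 60, 61, 70, 73, 87, 91, 93, 95, 98}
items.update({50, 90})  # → {8, 9, 50, 53, 54, 60, 61, 70, 73, 87, 90, 91, 93, 95, 98}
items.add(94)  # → {8, 9, 50, 53, 54, 60, 61, 70, 73, 87, 90, 91, 93, 94, 95, 98}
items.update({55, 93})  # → {8, 9, 50, 53, 54, 55, 60, 61, 70, 73, 87, 90, 91, 93, 94, 95, 98}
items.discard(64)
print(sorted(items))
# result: [8, 9, 50, 53, 54, 55, 60, 61, 70, 73, 87, 90, 91, 93, 94, 95, 98]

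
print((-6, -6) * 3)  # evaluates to (-6, -6, -6, -6, -6, -6)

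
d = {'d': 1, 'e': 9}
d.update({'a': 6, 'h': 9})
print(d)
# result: {'d': 1, 'e': 9, 'a': 6, 'h': 9}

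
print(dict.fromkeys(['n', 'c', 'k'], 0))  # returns {'n': 0, 'c': 0, 'k': 0}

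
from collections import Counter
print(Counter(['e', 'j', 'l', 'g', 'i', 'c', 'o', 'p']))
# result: Counter({'e': 1, 'j': 1, 'l': 1, 'g': 1, 'i': 1, 'c': 1, 'o': 1, 'p': 1})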